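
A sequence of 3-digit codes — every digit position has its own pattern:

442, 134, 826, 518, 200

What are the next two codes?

First digit: 4, 1, 8, 5, 2 → 9 → 6 (−3 each step, mod 10).
Second digit — −1 each step, mod 10: 4, 3, 2, 1, 0 → 9 → 8.
Third digit: 2, 4, 6, 8, 0 → 2 → 4 (+2 each step, mod 10).
Putting the parts together: 992 and then 684.

992, 684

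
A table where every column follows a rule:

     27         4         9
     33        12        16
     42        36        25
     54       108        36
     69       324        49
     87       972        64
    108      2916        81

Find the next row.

132  8748  100

First component — differences are 6, 9, 12, … (increasing by 3 each time): 27, 33, 42, 54, 69, 87, 108 → 132.
Second component goes 4, 12, 36, 108, 324, 972, 2916 → 8748 (×3 each step).
Third component goes 9, 16, 25, 36, 49, 64, 81 → 100 (perfect squares: 3², 4², 5², …).
Combining the parts gives 132  8748  100.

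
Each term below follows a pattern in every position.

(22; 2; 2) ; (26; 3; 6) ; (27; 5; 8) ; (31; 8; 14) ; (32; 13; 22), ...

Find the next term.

First entry goes 22, 26, 27, 31, 32 → 36 (alternating steps +4, +1, +4, +1, …).
Second entry: 2, 3, 5, 8, 13 → 21 (each term is the sum of the two before it).
Third entry: each term is the sum of the two before it; 2, 6, 8, 14, 22 → 36.
So the next term is (36; 21; 36).

(36; 21; 36)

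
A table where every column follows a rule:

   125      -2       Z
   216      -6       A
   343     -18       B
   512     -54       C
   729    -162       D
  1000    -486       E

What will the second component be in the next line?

-1458

First component: perfect cubes: 5³, 6³, 7³, …; 125, 216, 343, 512, 729, 1000 → 1331.
Second component — ×3 each step: -2, -6, -18, -54, -162, -486 → -1458.
For the letter, letters move forward 1 place in the alphabet, wrapping Z→A: Z, A, B, C, D, E → F.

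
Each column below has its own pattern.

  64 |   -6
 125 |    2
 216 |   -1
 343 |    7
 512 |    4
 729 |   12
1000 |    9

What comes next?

First component: perfect cubes: 4³, 5³, 6³, …; 64, 125, 216, 343, 512, 729, 1000 → 1331.
Second component — alternating steps +8, −3, +8, −3, …: -6, 2, -1, 7, 4, 12, 9 → 17.
So the next row is 1331  17.

1331  17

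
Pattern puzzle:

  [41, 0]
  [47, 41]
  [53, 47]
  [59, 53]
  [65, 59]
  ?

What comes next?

[71, 65]

First entry: +6 each step; 41, 47, 53, 59, 65 → 71.
Second entry: always the previous value of the first entry, so 0, 41, 47, 53, 59 → 65.
Putting it together: [71, 65].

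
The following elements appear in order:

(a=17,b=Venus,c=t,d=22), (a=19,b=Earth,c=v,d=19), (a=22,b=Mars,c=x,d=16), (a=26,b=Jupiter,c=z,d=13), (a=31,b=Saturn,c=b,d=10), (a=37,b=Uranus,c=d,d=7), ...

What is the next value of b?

Neptune

A: differences are 2, 3, 4, … (increasing by 1 each time), so 17, 19, 22, 26, 31, 37 → 44.
B: Venus, Earth, Mars, Jupiter, Saturn, Uranus → Neptune (runs through the planets Mercury→Neptune).
C: letters move forward 2 places in the alphabet, wrapping Z→A, so t, v, x, z, b, d → f.
D: 22, 19, 16, 13, 10, 7 → 4 (−3 each step).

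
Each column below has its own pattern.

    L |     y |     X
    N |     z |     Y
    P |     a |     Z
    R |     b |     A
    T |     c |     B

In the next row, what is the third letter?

C

Third letter — letters move forward 1 place in the alphabet, wrapping Z→A: X, Y, Z, A, B → C.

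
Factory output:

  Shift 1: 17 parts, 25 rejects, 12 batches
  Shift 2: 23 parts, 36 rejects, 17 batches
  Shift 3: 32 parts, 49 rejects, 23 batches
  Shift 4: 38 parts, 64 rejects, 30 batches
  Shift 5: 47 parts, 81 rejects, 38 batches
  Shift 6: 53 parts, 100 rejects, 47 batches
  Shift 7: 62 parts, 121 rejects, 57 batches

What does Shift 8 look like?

For the parts, alternating steps +6, +9, +6, +9, …: 17, 23, 32, 38, 47, 53, 62 → 68.
Rejects: perfect squares: 5², 6², 7², …, so 25, 36, 49, 64, 81, 100, 121 → 144.
Batches: differences are 5, 6, 7, … (increasing by 1 each time), so 12, 17, 23, 30, 38, 47, 57 → 68.
So the next line is 68 parts, 144 rejects, 68 batches.

68 parts, 144 rejects, 68 batches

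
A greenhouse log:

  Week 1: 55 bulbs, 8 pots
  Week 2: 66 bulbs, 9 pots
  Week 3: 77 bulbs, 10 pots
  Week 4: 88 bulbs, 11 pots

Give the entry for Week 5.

Bulbs: 55, 66, 77, 88 → 99 (+11 each step).
Pots — +1 each step: 8, 9, 10, 11 → 12.
Putting it together: 99 bulbs, 12 pots.

99 bulbs, 12 pots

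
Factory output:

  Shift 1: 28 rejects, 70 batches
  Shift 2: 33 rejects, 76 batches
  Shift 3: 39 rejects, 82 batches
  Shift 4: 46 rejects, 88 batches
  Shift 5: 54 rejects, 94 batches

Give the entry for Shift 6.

Rejects: differences are 5, 6, 7, … (increasing by 1 each time); 28, 33, 39, 46, 54 → 63.
Batches — +6 each step: 70, 76, 82, 88, 94 → 100.
Putting it together: 63 rejects, 100 batches.

63 rejects, 100 batches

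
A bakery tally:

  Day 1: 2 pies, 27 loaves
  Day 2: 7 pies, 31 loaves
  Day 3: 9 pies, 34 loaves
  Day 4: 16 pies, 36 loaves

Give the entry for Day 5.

25 pies, 37 loaves

For the pies, each term is the sum of the two before it: 2, 7, 9, 16 → 25.
Loaves: differences are 4, 3, 2, … (decreasing by 1 each time); 27, 31, 34, 36 → 37.
Putting it together: 25 pies, 37 loaves.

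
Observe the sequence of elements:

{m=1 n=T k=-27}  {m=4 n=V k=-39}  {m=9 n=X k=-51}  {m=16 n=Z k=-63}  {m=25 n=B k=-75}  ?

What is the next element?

M: perfect squares: 1², 2², 3², …, so 1, 4, 9, 16, 25 → 36.
N: letters move forward 2 places in the alphabet, wrapping Z→A; T, V, X, Z, B → D.
K: -27, -39, -51, -63, -75 → -87 (−12 each step).
Combining the parts gives {m=36 n=D k=-87}.

{m=36 n=D k=-87}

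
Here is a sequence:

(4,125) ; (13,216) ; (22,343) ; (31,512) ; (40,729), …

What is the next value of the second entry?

First entry — +9 each step: 4, 13, 22, 31, 40 → 49.
For the second entry, perfect cubes: 5³, 6³, 7³, …: 125, 216, 343, 512, 729 → 1000.

1000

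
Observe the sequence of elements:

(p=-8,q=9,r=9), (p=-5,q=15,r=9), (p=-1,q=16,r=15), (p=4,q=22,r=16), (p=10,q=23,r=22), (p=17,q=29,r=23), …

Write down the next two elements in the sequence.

P: differences are 3, 4, 5, … (increasing by 1 each time); -8, -5, -1, 4, 10, 17 → 25 → 34.
Q: 9, 15, 16, 22, 23, 29 → 30 → 36 (alternating steps +6, +1, +6, +1, …).
R: 9, 9, 15, 16, 22, 23 → 29 → 30 (always the previous value of the q).
Putting the parts together: (p=25,q=30,r=29) and then (p=34,q=36,r=30).

(p=25,q=30,r=29), (p=34,q=36,r=30)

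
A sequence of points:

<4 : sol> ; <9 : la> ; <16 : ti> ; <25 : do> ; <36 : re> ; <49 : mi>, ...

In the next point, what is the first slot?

64

First slot — perfect squares: 2², 3², 4², …: 4, 9, 16, 25, 36, 49 → 64.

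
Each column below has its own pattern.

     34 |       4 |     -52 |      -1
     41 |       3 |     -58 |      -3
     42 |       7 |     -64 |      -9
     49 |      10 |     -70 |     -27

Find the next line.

50  17  -76  -81

First component: alternating steps +7, +1, +7, +1, …; 34, 41, 42, 49 → 50.
Second component — each term is the sum of the two before it: 4, 3, 7, 10 → 17.
Third component: −6 each step; -52, -58, -64, -70 → -76.
Fourth component: -1, -3, -9, -27 → -81 (×3 each step).
Putting it together: 50  17  -76  -81.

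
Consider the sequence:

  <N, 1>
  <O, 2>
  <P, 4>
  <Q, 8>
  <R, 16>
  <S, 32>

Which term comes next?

For the letter, letters move forward 1 place in the alphabet: N, O, P, Q, R, S → T.
For the second value, ×2 each step: 1, 2, 4, 8, 16, 32 → 64.
So the next term is <T, 64>.

<T, 64>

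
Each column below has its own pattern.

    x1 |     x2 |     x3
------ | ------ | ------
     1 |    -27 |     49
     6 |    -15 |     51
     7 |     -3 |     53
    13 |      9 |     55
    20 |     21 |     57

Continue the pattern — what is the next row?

33  33  59

Column x1: each term is the sum of the two before it, so 1, 6, 7, 13, 20 → 33.
Column x2 — +12 each step: -27, -15, -3, 9, 21 → 33.
Column x3: +2 each step; 49, 51, 53, 55, 57 → 59.
Putting it together: 33  33  59.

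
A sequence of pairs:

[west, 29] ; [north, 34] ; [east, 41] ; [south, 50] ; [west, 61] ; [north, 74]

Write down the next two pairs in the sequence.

[east, 89], [south, 106]

Direction — repeats west → north → east → south: west, north, east, south, west, north → east → south.
Second value: differences are 5, 7, 9, … (increasing by 2 each time), so 29, 34, 41, 50, 61, 74 → 89 → 106.
So the next two pairs are [east, 89] and [south, 106].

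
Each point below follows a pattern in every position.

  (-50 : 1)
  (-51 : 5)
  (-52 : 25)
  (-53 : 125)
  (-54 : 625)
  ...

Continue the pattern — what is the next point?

First component: −1 each step, so -50, -51, -52, -53, -54 → -55.
For the second component, ×5 each step: 1, 5, 25, 125, 625 → 3125.
So the next point is (-55 : 3125).

(-55 : 3125)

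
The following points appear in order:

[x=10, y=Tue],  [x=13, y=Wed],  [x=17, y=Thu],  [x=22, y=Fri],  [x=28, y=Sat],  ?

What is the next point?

X: differences are 3, 4, 5, … (increasing by 1 each time); 10, 13, 17, 22, 28 → 35.
Y goes Tue, Wed, Thu, Fri, Sat → Sun (runs through the weekdays Mon→Sun).
So the next point is [x=35, y=Sun].

[x=35, y=Sun]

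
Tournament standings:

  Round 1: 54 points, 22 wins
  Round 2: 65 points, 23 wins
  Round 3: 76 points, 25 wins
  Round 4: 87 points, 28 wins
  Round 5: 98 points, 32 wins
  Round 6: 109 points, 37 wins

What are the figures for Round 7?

120 points, 43 wins

Points goes 54, 65, 76, 87, 98, 109 → 120 (+11 each step).
Wins goes 22, 23, 25, 28, 32, 37 → 43 (differences are 1, 2, 3, … (increasing by 1 each time)).
Combining the parts gives 120 points, 43 wins.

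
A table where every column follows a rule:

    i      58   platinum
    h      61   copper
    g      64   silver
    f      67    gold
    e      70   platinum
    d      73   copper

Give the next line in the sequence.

c  76  silver

Letter — letters move back 1 place in the alphabet: i, h, g, f, e, d → c.
Second component goes 58, 61, 64, 67, 70, 73 → 76 (+3 each step).
Metal goes platinum, copper, silver, gold, platinum, copper → silver (repeats platinum → copper → silver → gold).
Combining the parts gives c  76  silver.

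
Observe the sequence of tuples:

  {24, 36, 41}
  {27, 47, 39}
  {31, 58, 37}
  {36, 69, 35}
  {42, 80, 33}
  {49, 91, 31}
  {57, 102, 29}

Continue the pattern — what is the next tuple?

{66, 113, 27}

First entry: differences are 3, 4, 5, … (increasing by 1 each time); 24, 27, 31, 36, 42, 49, 57 → 66.
Second entry: 36, 47, 58, 69, 80, 91, 102 → 113 (+11 each step).
Third entry: 41, 39, 37, 35, 33, 31, 29 → 27 (−2 each step).
So the next tuple is {66, 113, 27}.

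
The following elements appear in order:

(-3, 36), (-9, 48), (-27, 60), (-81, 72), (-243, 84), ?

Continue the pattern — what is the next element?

For the first coordinate, ×3 each step: -3, -9, -27, -81, -243 → -729.
For the second coordinate, +12 each step: 36, 48, 60, 72, 84 → 96.
So the next element is (-729, 96).

(-729, 96)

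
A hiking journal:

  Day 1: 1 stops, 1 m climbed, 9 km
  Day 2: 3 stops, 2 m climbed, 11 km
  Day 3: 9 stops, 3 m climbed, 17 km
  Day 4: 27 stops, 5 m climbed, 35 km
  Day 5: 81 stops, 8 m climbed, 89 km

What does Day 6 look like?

Stops goes 1, 3, 9, 27, 81 → 243 (×3 each step).
M climbed goes 1, 2, 3, 5, 8 → 13 (each term is the sum of the two before it).
Km: always 8 more than the stops; 9, 11, 17, 35, 89 → 251.
Combining the parts gives 243 stops, 13 m climbed, 251 km.

243 stops, 13 m climbed, 251 km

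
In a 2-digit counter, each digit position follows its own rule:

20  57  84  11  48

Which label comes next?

75

First digit — +3 each step, mod 10: 2, 5, 8, 1, 4 → 7.
Second digit: −3 each step, mod 10, so 0, 7, 4, 1, 8 → 5.
Combining the parts gives 75.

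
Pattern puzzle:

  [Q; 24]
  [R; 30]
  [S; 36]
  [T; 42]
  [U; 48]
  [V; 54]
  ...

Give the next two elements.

[W; 60], [X; 66]

Letter: letters move forward 1 place in the alphabet; Q, R, S, T, U, V → W → X.
Second value — +6 each step: 24, 30, 36, 42, 48, 54 → 60 → 66.
So the next two elements are [W; 60] and [X; 66].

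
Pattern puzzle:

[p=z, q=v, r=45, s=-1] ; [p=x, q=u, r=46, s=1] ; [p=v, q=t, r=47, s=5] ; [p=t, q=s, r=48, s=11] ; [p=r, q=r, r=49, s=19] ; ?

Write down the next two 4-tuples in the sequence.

[p=p, q=q, r=50, s=29], [p=n, q=p, r=51, s=41]

For the p, letters move back 2 places in the alphabet: z, x, v, t, r → p → n.
Q: letters move back 1 place in the alphabet, so v, u, t, s, r → q → p.
R: +1 each step, so 45, 46, 47, 48, 49 → 50 → 51.
S: -1, 1, 5, 11, 19 → 29 → 41 (differences are 2, 4, 6, … (increasing by 2 each time)).
Putting the parts together: [p=p, q=q, r=50, s=29] and then [p=n, q=p, r=51, s=41].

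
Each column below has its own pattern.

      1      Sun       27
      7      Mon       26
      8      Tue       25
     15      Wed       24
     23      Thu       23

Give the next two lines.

38  Fri  22; 61  Sat  21

First component: each term is the sum of the two before it; 1, 7, 8, 15, 23 → 38 → 61.
For the day, runs through the weekdays Mon→Sun: Sun, Mon, Tue, Wed, Thu → Fri → Sat.
For the third component, −1 each step: 27, 26, 25, 24, 23 → 22 → 21.
Putting the parts together: 38  Fri  22 and then 61  Sat  21.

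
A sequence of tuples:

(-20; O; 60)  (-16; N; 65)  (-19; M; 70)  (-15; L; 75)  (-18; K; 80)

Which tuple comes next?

First part: alternating steps +4, −3, +4, −3, …, so -20, -16, -19, -15, -18 → -14.
For the letter, letters move back 1 place in the alphabet: O, N, M, L, K → J.
Third part: +5 each step, so 60, 65, 70, 75, 80 → 85.
Combining the parts gives (-14; J; 85).

(-14; J; 85)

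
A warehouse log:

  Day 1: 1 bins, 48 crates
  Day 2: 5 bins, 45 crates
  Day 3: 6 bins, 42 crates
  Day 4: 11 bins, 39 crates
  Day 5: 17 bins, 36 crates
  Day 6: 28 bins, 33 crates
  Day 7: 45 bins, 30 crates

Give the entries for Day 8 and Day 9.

73 bins, 27 crates; 118 bins, 24 crates

Bins: 1, 5, 6, 11, 17, 28, 45 → 73 → 118 (each term is the sum of the two before it).
Crates goes 48, 45, 42, 39, 36, 33, 30 → 27 → 24 (−3 each step).
So the next two records are 73 bins, 27 crates and 118 bins, 24 crates.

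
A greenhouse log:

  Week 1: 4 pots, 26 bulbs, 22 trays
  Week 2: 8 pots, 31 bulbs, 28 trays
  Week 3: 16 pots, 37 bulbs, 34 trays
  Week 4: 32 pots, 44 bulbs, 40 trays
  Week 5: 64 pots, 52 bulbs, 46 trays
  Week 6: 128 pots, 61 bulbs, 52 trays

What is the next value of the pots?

For the pots, ×2 each step: 4, 8, 16, 32, 64, 128 → 256.
Bulbs: differences are 5, 6, 7, … (increasing by 1 each time); 26, 31, 37, 44, 52, 61 → 71.
Trays goes 22, 28, 34, 40, 46, 52 → 58 (+6 each step).

256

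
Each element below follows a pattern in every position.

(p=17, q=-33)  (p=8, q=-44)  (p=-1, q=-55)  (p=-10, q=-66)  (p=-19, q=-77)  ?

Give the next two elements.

(p=-28, q=-88), (p=-37, q=-99)

P: 17, 8, -1, -10, -19 → -28 → -37 (−9 each step).
For the q, −11 each step: -33, -44, -55, -66, -77 → -88 → -99.
Putting the parts together: (p=-28, q=-88) and then (p=-37, q=-99).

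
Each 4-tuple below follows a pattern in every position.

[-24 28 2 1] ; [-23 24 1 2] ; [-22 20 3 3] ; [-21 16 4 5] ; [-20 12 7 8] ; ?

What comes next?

For the first coordinate, +1 each step: -24, -23, -22, -21, -20 → -19.
Second coordinate: −4 each step; 28, 24, 20, 16, 12 → 8.
Third coordinate — each term is the sum of the two before it: 2, 1, 3, 4, 7 → 11.
Fourth coordinate: 1, 2, 3, 5, 8 → 13 (each term is the sum of the two before it).
So the next 4-tuple is [-19 8 11 13].

[-19 8 11 13]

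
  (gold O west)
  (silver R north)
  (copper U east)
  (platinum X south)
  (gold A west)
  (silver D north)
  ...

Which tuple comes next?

(copper G east)

Metal: repeats gold → silver → copper → platinum, so gold, silver, copper, platinum, gold, silver → copper.
Letter: O, R, U, X, A, D → G (letters move forward 3 places in the alphabet, wrapping Z→A).
Direction goes west, north, east, south, west, north → east (repeats west → north → east → south).
So the next tuple is (copper G east).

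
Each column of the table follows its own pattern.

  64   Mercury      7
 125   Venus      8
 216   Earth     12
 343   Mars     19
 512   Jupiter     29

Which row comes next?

First component: 64, 125, 216, 343, 512 → 729 (perfect cubes: 4³, 5³, 6³, …).
Planet goes Mercury, Venus, Earth, Mars, Jupiter → Saturn (runs through the planets Mercury→Neptune).
Third component: differences are 1, 4, 7, … (increasing by 3 each time); 7, 8, 12, 19, 29 → 42.
Combining the parts gives 729  Saturn  42.

729  Saturn  42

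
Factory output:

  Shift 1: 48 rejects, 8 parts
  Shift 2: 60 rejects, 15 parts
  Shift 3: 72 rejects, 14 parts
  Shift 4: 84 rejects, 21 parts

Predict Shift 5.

Rejects: +12 each step, so 48, 60, 72, 84 → 96.
For the parts, alternating steps +7, −1, +7, −1, …: 8, 15, 14, 21 → 20.
Putting it together: 96 rejects, 20 parts.

96 rejects, 20 parts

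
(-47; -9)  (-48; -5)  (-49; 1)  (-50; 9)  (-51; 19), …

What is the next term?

First slot goes -47, -48, -49, -50, -51 → -52 (−1 each step).
Second slot: differences are 4, 6, 8, … (increasing by 2 each time), so -9, -5, 1, 9, 19 → 31.
Combining the parts gives (-52; 31).

(-52; 31)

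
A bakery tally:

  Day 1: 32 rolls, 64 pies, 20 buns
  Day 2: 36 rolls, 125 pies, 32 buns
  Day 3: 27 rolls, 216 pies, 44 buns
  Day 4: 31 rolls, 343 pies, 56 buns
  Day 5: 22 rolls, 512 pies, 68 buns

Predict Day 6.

Rolls: alternating steps +4, −9, +4, −9, …, so 32, 36, 27, 31, 22 → 26.
Pies — perfect cubes: 4³, 5³, 6³, …: 64, 125, 216, 343, 512 → 729.
Buns: +12 each step; 20, 32, 44, 56, 68 → 80.
Putting it together: 26 rolls, 729 pies, 80 buns.

26 rolls, 729 pies, 80 buns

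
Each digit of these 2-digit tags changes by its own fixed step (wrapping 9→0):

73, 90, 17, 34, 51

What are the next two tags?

First digit: +2 each step, mod 10; 7, 9, 1, 3, 5 → 7 → 9.
For the second digit, −3 each step, mod 10: 3, 0, 7, 4, 1 → 8 → 5.
Putting the parts together: 78 and then 95.

78, 95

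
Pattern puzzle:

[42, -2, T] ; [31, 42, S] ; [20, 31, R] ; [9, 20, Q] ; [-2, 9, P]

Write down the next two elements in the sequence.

First slot — −11 each step: 42, 31, 20, 9, -2 → -13 → -24.
Second slot — always the previous value of the first slot: -2, 42, 31, 20, 9 → -2 → -13.
Letter: T, S, R, Q, P → O → N (letters move back 1 place in the alphabet).
Putting the parts together: [-13, -2, O] and then [-24, -13, N].

[-13, -2, O], [-24, -13, N]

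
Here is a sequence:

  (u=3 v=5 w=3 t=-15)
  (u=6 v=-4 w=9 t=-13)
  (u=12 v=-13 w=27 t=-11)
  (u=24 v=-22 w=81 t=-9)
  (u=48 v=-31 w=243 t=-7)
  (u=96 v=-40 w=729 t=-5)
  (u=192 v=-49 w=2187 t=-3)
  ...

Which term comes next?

(u=384 v=-58 w=6561 t=-1)

U: ×2 each step, so 3, 6, 12, 24, 48, 96, 192 → 384.
V: −9 each step; 5, -4, -13, -22, -31, -40, -49 → -58.
W: 3, 9, 27, 81, 243, 729, 2187 → 6561 (×3 each step).
T: +2 each step, so -15, -13, -11, -9, -7, -5, -3 → -1.
Combining the parts gives (u=384 v=-58 w=6561 t=-1).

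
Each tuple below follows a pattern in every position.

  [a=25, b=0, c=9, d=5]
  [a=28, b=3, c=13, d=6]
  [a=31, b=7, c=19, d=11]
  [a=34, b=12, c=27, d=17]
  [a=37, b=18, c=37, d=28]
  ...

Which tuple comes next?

A: +3 each step, so 25, 28, 31, 34, 37 → 40.
B: differences are 3, 4, 5, … (increasing by 1 each time), so 0, 3, 7, 12, 18 → 25.
C goes 9, 13, 19, 27, 37 → 49 (differences are 4, 6, 8, … (increasing by 2 each time)).
D: each term is the sum of the two before it; 5, 6, 11, 17, 28 → 45.
Combining the parts gives [a=40, b=25, c=49, d=45].

[a=40, b=25, c=49, d=45]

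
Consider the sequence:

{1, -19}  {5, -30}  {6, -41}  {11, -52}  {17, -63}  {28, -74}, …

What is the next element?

{45, -85}

First part goes 1, 5, 6, 11, 17, 28 → 45 (each term is the sum of the two before it).
Second part: −11 each step; -19, -30, -41, -52, -63, -74 → -85.
So the next element is {45, -85}.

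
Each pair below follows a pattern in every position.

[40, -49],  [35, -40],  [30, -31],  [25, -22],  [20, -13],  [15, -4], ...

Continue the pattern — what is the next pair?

[10, 5]

First part: −5 each step, so 40, 35, 30, 25, 20, 15 → 10.
Second part — +9 each step: -49, -40, -31, -22, -13, -4 → 5.
Combining the parts gives [10, 5].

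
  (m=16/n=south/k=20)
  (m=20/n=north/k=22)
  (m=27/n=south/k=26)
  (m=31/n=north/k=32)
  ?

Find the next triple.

M: alternating steps +4, +7, +4, +7, …, so 16, 20, 27, 31 → 38.
N: south, north, south, north → south (alternates south ↔ north).
K — differences are 2, 4, 6, … (increasing by 2 each time): 20, 22, 26, 32 → 40.
Putting it together: (m=38/n=south/k=40).

(m=38/n=south/k=40)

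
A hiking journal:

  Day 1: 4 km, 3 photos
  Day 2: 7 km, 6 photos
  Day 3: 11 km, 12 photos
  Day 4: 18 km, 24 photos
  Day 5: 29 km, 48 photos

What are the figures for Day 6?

Km: each term is the sum of the two before it; 4, 7, 11, 18, 29 → 47.
Photos: ×2 each step, so 3, 6, 12, 24, 48 → 96.
Combining the parts gives 47 km, 96 photos.

47 km, 96 photos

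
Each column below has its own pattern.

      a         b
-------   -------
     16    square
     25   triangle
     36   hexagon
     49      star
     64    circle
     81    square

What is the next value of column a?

100

Column a — perfect squares: 4², 5², 6², …: 16, 25, 36, 49, 64, 81 → 100.
Column b — repeats square → triangle → hexagon → star → circle: square, triangle, hexagon, star, circle, square → triangle.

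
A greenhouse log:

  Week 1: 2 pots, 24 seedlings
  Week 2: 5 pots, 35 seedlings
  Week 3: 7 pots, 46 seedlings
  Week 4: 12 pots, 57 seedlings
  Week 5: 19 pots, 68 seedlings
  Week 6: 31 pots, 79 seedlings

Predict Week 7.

50 pots, 90 seedlings

Pots: each term is the sum of the two before it; 2, 5, 7, 12, 19, 31 → 50.
Seedlings goes 24, 35, 46, 57, 68, 79 → 90 (+11 each step).
Putting it together: 50 pots, 90 seedlings.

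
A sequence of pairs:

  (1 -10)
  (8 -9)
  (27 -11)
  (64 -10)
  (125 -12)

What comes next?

First value — perfect cubes: 1³, 2³, 3³, …: 1, 8, 27, 64, 125 → 216.
Second value: -10, -9, -11, -10, -12 → -11 (alternating steps +1, −2, +1, −2, …).
So the next pair is (216 -11).

(216 -11)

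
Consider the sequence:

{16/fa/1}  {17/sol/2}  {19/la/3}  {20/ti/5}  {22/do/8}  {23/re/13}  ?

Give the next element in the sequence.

{25/mi/21}

First entry: 16, 17, 19, 20, 22, 23 → 25 (alternating steps +1, +2, +1, +2, …).
Note: fa, sol, la, ti, do, re → mi (runs through the solfège scale do→ti).
Third entry — each term is the sum of the two before it: 1, 2, 3, 5, 8, 13 → 21.
Combining the parts gives {25/mi/21}.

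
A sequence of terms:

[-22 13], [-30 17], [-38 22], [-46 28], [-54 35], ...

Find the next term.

First coordinate: −8 each step; -22, -30, -38, -46, -54 → -62.
Second coordinate: differences are 4, 5, 6, … (increasing by 1 each time); 13, 17, 22, 28, 35 → 43.
Combining the parts gives [-62 43].

[-62 43]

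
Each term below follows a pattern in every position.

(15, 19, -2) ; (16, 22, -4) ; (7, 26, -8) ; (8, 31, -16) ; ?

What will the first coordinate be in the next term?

-1

First coordinate — alternating steps +1, −9, +1, −9, …: 15, 16, 7, 8 → -1.
Second coordinate: differences are 3, 4, 5, … (increasing by 1 each time), so 19, 22, 26, 31 → 37.
Third coordinate — ×2 each step: -2, -4, -8, -16 → -32.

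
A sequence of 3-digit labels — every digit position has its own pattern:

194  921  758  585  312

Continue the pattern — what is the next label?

149

First digit: −2 each step, mod 10; 1, 9, 7, 5, 3 → 1.
Second digit: +3 each step, mod 10; 9, 2, 5, 8, 1 → 4.
Third digit: −3 each step, mod 10, so 4, 1, 8, 5, 2 → 9.
So the next label is 149.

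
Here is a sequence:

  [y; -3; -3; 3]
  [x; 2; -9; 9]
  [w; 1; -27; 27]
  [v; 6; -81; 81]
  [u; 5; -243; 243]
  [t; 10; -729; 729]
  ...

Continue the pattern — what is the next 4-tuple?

Letter: y, x, w, v, u, t → s (letters move back 1 place in the alphabet).
For the second coordinate, alternating steps +5, −1, +5, −1, …: -3, 2, 1, 6, 5, 10 → 9.
Third coordinate: ×3 each step, so -3, -9, -27, -81, -243, -729 → -2187.
Fourth coordinate — always the negative of the third coordinate: 3, 9, 27, 81, 243, 729 → 2187.
So the next 4-tuple is [s; 9; -2187; 2187].

[s; 9; -2187; 2187]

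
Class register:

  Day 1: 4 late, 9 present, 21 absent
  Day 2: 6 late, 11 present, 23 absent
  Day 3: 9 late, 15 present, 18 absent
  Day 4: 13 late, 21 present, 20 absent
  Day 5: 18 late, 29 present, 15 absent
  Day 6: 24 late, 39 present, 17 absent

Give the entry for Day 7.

Late goes 4, 6, 9, 13, 18, 24 → 31 (differences are 2, 3, 4, … (increasing by 1 each time)).
Present: differences are 2, 4, 6, … (increasing by 2 each time), so 9, 11, 15, 21, 29, 39 → 51.
Absent — alternating steps +2, −5, +2, −5, …: 21, 23, 18, 20, 15, 17 → 12.
Putting it together: 31 late, 51 present, 12 absent.

31 late, 51 present, 12 absent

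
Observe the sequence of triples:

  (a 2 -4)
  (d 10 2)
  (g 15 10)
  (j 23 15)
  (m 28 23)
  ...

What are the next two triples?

(p 36 28), (s 41 36)

Letter: letters move forward 3 places in the alphabet; a, d, g, j, m → p → s.
Second value: alternating steps +8, +5, +8, +5, …; 2, 10, 15, 23, 28 → 36 → 41.
Third value goes -4, 2, 10, 15, 23 → 28 → 36 (always the previous value of the second value).
So the next two triples are (p 36 28) and (s 41 36).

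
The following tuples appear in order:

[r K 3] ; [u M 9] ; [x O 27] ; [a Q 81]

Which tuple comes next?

[d S 243]

First letter: letters move forward 3 places in the alphabet, wrapping Z→A; r, u, x, a → d.
Second letter: letters move forward 2 places in the alphabet, so K, M, O, Q → S.
For the third component, ×3 each step: 3, 9, 27, 81 → 243.
So the next tuple is [d S 243].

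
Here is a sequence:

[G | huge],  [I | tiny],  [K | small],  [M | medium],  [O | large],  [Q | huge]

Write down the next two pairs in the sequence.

Letter: letters move forward 2 places in the alphabet; G, I, K, M, O, Q → S → U.
Size goes huge, tiny, small, medium, large, huge → tiny → small (repeats huge → tiny → small → medium → large).
Putting the parts together: [S | tiny] and then [U | small].

[S | tiny], [U | small]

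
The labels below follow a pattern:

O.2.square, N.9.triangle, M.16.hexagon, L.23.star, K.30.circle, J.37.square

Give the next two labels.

Letter: letters move back 1 place in the alphabet; O, N, M, L, K, J → I → H.
Second component goes 2, 9, 16, 23, 30, 37 → 44 → 51 (+7 each step).
Shape: square, triangle, hexagon, star, circle, square → triangle → hexagon (repeats square → triangle → hexagon → star → circle).
Putting the parts together: I.44.triangle and then H.51.hexagon.

I.44.triangle then H.51.hexagon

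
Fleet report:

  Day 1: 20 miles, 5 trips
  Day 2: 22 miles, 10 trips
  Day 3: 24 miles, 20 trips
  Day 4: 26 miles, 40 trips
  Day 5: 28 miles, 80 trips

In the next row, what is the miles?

30

Miles — +2 each step: 20, 22, 24, 26, 28 → 30.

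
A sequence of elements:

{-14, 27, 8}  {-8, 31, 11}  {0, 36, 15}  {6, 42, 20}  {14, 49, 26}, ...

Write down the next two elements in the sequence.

{20, 57, 33}, {28, 66, 41}

First part: alternating steps +6, +8, +6, +8, …, so -14, -8, 0, 6, 14 → 20 → 28.
Second part: differences are 4, 5, 6, … (increasing by 1 each time), so 27, 31, 36, 42, 49 → 57 → 66.
Third part goes 8, 11, 15, 20, 26 → 33 → 41 (differences are 3, 4, 5, … (increasing by 1 each time)).
Putting the parts together: {20, 57, 33} and then {28, 66, 41}.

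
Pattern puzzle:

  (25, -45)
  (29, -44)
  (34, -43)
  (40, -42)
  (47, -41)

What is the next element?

(55, -40)

First slot: 25, 29, 34, 40, 47 → 55 (differences are 4, 5, 6, … (increasing by 1 each time)).
For the second slot, +1 each step: -45, -44, -43, -42, -41 → -40.
Putting it together: (55, -40).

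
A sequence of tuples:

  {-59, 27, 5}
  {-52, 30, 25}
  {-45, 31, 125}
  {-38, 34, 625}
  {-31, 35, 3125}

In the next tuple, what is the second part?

38

First part: +7 each step; -59, -52, -45, -38, -31 → -24.
Second part — alternating steps +3, +1, +3, +1, …: 27, 30, 31, 34, 35 → 38.
Third part: ×5 each step; 5, 25, 125, 625, 3125 → 15625.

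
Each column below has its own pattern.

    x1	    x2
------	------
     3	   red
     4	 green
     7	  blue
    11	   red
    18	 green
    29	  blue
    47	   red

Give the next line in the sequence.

76  green

For the column x1, each term is the sum of the two before it: 3, 4, 7, 11, 18, 29, 47 → 76.
Column x2: repeats red → green → blue; red, green, blue, red, green, blue, red → green.
So the next line is 76  green.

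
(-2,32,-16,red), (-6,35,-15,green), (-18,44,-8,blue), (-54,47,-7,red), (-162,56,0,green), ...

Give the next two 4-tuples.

(-486,59,1,blue), (-1458,68,8,red)

First value: ×3 each step; -2, -6, -18, -54, -162 → -486 → -1458.
For the second value, alternating steps +3, +9, +3, +9, …: 32, 35, 44, 47, 56 → 59 → 68.
Third value: alternating steps +1, +7, +1, +7, …; -16, -15, -8, -7, 0 → 1 → 8.
Colour: repeats red → green → blue; red, green, blue, red, green → blue → red.
So the next two 4-tuples are (-486,59,1,blue) and (-1458,68,8,red).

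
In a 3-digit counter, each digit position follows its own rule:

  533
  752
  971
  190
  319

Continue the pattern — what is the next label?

538

First digit — +2 each step, mod 10: 5, 7, 9, 1, 3 → 5.
For the second digit, +2 each step, mod 10: 3, 5, 7, 9, 1 → 3.
Third digit: −1 each step, mod 10, so 3, 2, 1, 0, 9 → 8.
So the next label is 538.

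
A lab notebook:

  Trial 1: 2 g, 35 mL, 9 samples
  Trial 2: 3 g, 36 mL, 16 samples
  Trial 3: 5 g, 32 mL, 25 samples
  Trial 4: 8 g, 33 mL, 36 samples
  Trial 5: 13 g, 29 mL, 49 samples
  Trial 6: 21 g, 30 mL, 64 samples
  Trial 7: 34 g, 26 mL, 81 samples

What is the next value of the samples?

100

Samples goes 9, 16, 25, 36, 49, 64, 81 → 100 (perfect squares: 3², 4², 5², …).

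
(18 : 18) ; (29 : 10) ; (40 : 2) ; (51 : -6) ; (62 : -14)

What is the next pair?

(73 : -22)

First component: 18, 29, 40, 51, 62 → 73 (+11 each step).
Second component: −8 each step, so 18, 10, 2, -6, -14 → -22.
So the next pair is (73 : -22).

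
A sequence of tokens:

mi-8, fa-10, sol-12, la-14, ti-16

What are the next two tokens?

Note: mi, fa, sol, la, ti → do → re (runs through the solfège scale do→ti).
Second component goes 8, 10, 12, 14, 16 → 18 → 20 (+2 each step).
So the next two tokens are do-18 and re-20.

do-18, re-20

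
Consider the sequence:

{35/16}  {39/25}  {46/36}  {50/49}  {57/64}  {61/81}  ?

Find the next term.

First component — alternating steps +4, +7, +4, +7, …: 35, 39, 46, 50, 57, 61 → 68.
For the second component, perfect squares: 4², 5², 6², …: 16, 25, 36, 49, 64, 81 → 100.
Combining the parts gives {68/100}.

{68/100}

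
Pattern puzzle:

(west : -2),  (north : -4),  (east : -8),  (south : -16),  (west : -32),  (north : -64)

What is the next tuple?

(east : -128)

Direction goes west, north, east, south, west, north → east (repeats west → north → east → south).
Second part: ×2 each step, so -2, -4, -8, -16, -32, -64 → -128.
Combining the parts gives (east : -128).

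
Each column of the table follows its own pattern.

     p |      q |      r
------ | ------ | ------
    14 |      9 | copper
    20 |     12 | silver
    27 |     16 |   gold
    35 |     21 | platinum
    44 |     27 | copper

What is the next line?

For the column p, differences are 6, 7, 8, … (increasing by 1 each time): 14, 20, 27, 35, 44 → 54.
Column q: differences are 3, 4, 5, … (increasing by 1 each time), so 9, 12, 16, 21, 27 → 34.
Column r: repeats copper → silver → gold → platinum, so copper, silver, gold, platinum, copper → silver.
Combining the parts gives 54  34  silver.

54  34  silver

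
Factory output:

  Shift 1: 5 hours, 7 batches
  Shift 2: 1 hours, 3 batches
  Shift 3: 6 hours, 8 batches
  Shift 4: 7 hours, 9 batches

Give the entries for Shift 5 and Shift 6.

13 hours, 15 batches; 20 hours, 22 batches

Hours: 5, 1, 6, 7 → 13 → 20 (each term is the sum of the two before it).
Batches: 7, 3, 8, 9 → 15 → 22 (always 2 more than the hours).
Putting the parts together: 13 hours, 15 batches and then 20 hours, 22 batches.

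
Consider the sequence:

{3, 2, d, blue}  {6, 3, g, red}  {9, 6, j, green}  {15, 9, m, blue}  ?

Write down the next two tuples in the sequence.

First slot: each term is the sum of the two before it, so 3, 6, 9, 15 → 24 → 39.
Second slot — always the previous value of the first slot: 2, 3, 6, 9 → 15 → 24.
Letter — letters move forward 3 places in the alphabet: d, g, j, m → p → s.
Colour: repeats blue → red → green; blue, red, green, blue → red → green.
Putting the parts together: {24, 15, p, red} and then {39, 24, s, green}.

{24, 15, p, red}, {39, 24, s, green}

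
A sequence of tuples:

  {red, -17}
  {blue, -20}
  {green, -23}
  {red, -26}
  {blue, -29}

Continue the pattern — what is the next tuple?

Colour — repeats red → blue → green: red, blue, green, red, blue → green.
Second coordinate: −3 each step; -17, -20, -23, -26, -29 → -32.
Combining the parts gives {green, -32}.

{green, -32}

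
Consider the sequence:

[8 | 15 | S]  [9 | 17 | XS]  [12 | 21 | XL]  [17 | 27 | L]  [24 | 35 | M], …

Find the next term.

[33 | 45 | S]

For the first component, differences are 1, 3, 5, … (increasing by 2 each time): 8, 9, 12, 17, 24 → 33.
Second component: differences are 2, 4, 6, … (increasing by 2 each time); 15, 17, 21, 27, 35 → 45.
Size: runs backward through clothing sizes XS→XL; S, XS, XL, L, M → S.
So the next term is [33 | 45 | S].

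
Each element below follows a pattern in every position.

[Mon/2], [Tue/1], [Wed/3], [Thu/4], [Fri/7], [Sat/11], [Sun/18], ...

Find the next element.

Day: Mon, Tue, Wed, Thu, Fri, Sat, Sun → Mon (runs through the weekdays Mon→Sun).
Second slot: each term is the sum of the two before it; 2, 1, 3, 4, 7, 11, 18 → 29.
Combining the parts gives [Mon/29].

[Mon/29]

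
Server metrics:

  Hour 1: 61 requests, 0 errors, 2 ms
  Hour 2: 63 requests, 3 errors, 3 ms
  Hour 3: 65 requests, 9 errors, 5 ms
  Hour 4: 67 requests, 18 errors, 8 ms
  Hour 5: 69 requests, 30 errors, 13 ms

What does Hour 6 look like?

Requests goes 61, 63, 65, 67, 69 → 71 (+2 each step).
Errors goes 0, 3, 9, 18, 30 → 45 (differences are 3, 6, 9, … (increasing by 3 each time)).
Ms goes 2, 3, 5, 8, 13 → 21 (each term is the sum of the two before it).
Putting it together: 71 requests, 45 errors, 21 ms.

71 requests, 45 errors, 21 ms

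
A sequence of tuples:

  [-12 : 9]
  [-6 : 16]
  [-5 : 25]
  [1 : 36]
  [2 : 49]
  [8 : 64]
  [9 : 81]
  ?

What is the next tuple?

[15 : 100]

First coordinate — alternating steps +6, +1, +6, +1, …: -12, -6, -5, 1, 2, 8, 9 → 15.
Second coordinate goes 9, 16, 25, 36, 49, 64, 81 → 100 (perfect squares: 3², 4², 5², …).
So the next tuple is [15 : 100].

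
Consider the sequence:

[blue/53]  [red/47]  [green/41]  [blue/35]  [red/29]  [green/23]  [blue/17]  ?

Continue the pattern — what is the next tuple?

Colour — repeats blue → red → green: blue, red, green, blue, red, green, blue → red.
Second entry: −6 each step; 53, 47, 41, 35, 29, 23, 17 → 11.
So the next tuple is [red/11].

[red/11]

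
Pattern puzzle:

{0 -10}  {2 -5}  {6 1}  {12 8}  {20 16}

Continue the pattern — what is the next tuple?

First value: differences are 2, 4, 6, … (increasing by 2 each time), so 0, 2, 6, 12, 20 → 30.
For the second value, differences are 5, 6, 7, … (increasing by 1 each time): -10, -5, 1, 8, 16 → 25.
So the next tuple is {30 25}.

{30 25}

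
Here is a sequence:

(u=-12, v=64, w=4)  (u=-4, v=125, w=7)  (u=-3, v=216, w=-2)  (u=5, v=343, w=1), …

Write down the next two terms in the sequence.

U goes -12, -4, -3, 5 → 6 → 14 (alternating steps +8, +1, +8, +1, …).
V — perfect cubes: 4³, 5³, 6³, …: 64, 125, 216, 343 → 512 → 729.
W goes 4, 7, -2, 1 → -8 → -5 (alternating steps +3, −9, +3, −9, …).
Putting the parts together: (u=6, v=512, w=-8) and then (u=14, v=729, w=-5).

(u=6, v=512, w=-8), (u=14, v=729, w=-5)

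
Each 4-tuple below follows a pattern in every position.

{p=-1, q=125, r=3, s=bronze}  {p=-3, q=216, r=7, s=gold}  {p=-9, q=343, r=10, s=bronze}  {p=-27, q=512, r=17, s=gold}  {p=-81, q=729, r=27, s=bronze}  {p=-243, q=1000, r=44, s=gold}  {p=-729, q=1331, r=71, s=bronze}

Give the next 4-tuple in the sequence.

{p=-2187, q=1728, r=115, s=gold}

P: ×3 each step; -1, -3, -9, -27, -81, -243, -729 → -2187.
Q: perfect cubes: 5³, 6³, 7³, …, so 125, 216, 343, 512, 729, 1000, 1331 → 1728.
R goes 3, 7, 10, 17, 27, 44, 71 → 115 (each term is the sum of the two before it).
S: alternates bronze ↔ gold, so bronze, gold, bronze, gold, bronze, gold, bronze → gold.
Combining the parts gives {p=-2187, q=1728, r=115, s=gold}.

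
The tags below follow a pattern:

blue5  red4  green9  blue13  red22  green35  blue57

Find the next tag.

red92

Colour goes blue, red, green, blue, red, green, blue → red (repeats blue → red → green).
For the second component, each term is the sum of the two before it: 5, 4, 9, 13, 22, 35, 57 → 92.
Combining the parts gives red92.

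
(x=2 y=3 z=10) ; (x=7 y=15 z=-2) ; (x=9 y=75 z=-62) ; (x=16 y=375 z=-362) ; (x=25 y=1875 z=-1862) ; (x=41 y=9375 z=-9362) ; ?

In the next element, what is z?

-46862

Y goes 3, 15, 75, 375, 1875, 9375 → 46875 (×5 each step).
For the z, together with the y always sums to 13: 10, -2, -62, -362, -1862, -9362 → -46862.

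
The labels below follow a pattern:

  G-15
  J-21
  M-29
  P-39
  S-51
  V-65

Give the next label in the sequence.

Y-81

Letter — letters move forward 3 places in the alphabet: G, J, M, P, S, V → Y.
Second component: differences are 6, 8, 10, … (increasing by 2 each time), so 15, 21, 29, 39, 51, 65 → 81.
Combining the parts gives Y-81.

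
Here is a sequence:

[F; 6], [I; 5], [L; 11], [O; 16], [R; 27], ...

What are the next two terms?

Letter: letters move forward 3 places in the alphabet, so F, I, L, O, R → U → X.
Second entry goes 6, 5, 11, 16, 27 → 43 → 70 (each term is the sum of the two before it).
So the next two terms are [U; 43] and [X; 70].

[U; 43], [X; 70]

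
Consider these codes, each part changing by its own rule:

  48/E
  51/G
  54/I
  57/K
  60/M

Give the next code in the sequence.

63/O

First component: 48, 51, 54, 57, 60 → 63 (+3 each step).
For the letter, letters move forward 2 places in the alphabet: E, G, I, K, M → O.
Combining the parts gives 63/O.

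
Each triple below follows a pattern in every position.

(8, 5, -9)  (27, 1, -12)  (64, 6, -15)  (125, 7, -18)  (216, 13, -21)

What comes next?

For the first entry, perfect cubes: 2³, 3³, 4³, …: 8, 27, 64, 125, 216 → 343.
Second entry: each term is the sum of the two before it; 5, 1, 6, 7, 13 → 20.
Third entry — −3 each step: -9, -12, -15, -18, -21 → -24.
Putting it together: (343, 20, -24).

(343, 20, -24)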